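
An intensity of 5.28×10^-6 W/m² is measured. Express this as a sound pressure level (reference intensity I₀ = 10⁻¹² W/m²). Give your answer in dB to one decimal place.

I/I₀ = 5.28×10^-6/10⁻¹² = 5.28×10^6, and L = 10·log₁₀(I/I₀).
L = 10·(0.7226 + 6) = 67.23 dB.

67.2 dB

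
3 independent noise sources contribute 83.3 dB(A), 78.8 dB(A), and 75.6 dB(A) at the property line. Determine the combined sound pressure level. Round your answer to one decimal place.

Incoherent sources combine by intensity addition: L_total = 10·log₁₀(Σ 10^(L_i/10)).
Σ 10^(L/10) = 10^(83.3/10) + 10^(78.8/10) + 10^(75.6/10) = 3.260e+08.
L_total = 10·log₁₀(3.260e+08) = 85.13 dB(A).

85.1 dB(A)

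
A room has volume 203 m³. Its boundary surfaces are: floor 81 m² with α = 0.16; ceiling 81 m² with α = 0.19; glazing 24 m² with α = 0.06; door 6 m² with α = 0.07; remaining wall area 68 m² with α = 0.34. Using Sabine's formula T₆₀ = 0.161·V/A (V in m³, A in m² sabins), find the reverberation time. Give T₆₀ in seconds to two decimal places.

0.61 s

Summing Sᵢαᵢ: 81·0.16 + 81·0.19 + 24·0.06 + 6·0.07 + 68·0.34 = 53.33 m².
T₆₀ = 0.161·V/A = 0.161·203/53.33 = 0.613 s.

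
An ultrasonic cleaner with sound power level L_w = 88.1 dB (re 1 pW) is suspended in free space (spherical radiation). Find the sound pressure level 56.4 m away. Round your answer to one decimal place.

The power spreads over a sphere of area 4π·r², so L_p = L_w − 10·log₁₀(4π·r²).
4π·r² = 3.997e+04 m², 10·log₁₀ of that is 46.018 dB.
L_p = 88.1 − 46.018 = 42.08 dB.

42.1 dB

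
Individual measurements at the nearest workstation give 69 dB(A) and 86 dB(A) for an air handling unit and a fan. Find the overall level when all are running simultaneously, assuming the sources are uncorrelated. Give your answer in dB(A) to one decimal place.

86.1 dB(A)

For uncorrelated sources the intensities add, so convert each level to linear form, sum, and take 10·log₁₀ of the total.
Σ 10^(L/10) = 10^(69/10) + 10^(86/10) = 4.061e+08.
L_total = 10·log₁₀(4.061e+08) = 86.09 dB(A).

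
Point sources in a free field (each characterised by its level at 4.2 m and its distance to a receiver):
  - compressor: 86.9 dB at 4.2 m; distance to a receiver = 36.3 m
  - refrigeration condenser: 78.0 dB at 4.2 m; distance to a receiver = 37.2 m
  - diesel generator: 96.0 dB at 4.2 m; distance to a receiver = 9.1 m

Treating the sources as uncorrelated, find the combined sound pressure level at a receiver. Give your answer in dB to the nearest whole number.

89 dB

Apply inverse-square spreading to bring every level to the receiver, then sum 10^(L/10).
compressor: 86.9 − 20·log₁₀(36.3/4.2) = 86.9 − 18.73 = 68.17 dB.
refrigeration condenser: 78.0 − 20·log₁₀(37.2/4.2) = 78.0 − 18.95 = 59.05 dB.
diesel generator: 96.0 − 20·log₁₀(9.1/4.2) = 96.0 − 6.72 = 89.28 dB.
Σ 10^(L/10) = 8.554e+08 → L_total = 10·log₁₀(8.554e+08) = 89.32 dB.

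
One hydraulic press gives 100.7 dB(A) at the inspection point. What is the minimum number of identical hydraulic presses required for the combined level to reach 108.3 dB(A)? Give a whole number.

The shortfall is 108.3 − 100.7 = 7.6 dB, and N units add 10·log₁₀ N, so need 10·log₁₀ N ≥ 7.6.
N ≥ 10^(7.6/10) = 5.754, so N = 6.

6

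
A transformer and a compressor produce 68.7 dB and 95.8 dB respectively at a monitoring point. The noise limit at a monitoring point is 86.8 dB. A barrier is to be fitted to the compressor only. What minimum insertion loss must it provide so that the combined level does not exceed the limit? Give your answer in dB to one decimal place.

Fixed contribution from the other source: Σ 10^(L/10) = 10^(68.7/10) = 7.413e+06 (68.70 dB).
To meet 86.8 dB overall, the treated compressor may contribute at most 10^(86.8/10) − 7.413e+06 = 4.712e+08, i.e. 86.73 dB.
So the compressor must be reduced from 95.8 to 86.73 dB: IL = 9.07 dB.

9.1 dB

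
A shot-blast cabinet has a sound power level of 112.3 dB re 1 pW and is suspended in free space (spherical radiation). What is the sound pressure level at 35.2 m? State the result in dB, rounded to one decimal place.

70.4 dB

Free-field spherical radiation: L_p = L_w − 10·log₁₀(4π·r²), r = 35.2 m.
4π·r² = 1.557e+04 m², 10·log₁₀ of that is 41.923 dB.
L_p = 112.3 − 41.923 = 70.38 dB.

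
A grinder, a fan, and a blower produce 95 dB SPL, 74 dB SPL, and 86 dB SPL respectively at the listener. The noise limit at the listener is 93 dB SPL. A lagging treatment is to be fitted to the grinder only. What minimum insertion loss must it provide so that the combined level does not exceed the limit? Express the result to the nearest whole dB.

The untreated sources together contribute 10^(74/10) + 10^(86/10) = 4.232e+08, i.e. 86.27 dB SPL.
The limit corresponds to 10^(93/10) = 1.995e+09; subtracting the fixed part leaves 1.572e+09 for the grinder, i.e. 91.96 dB SPL.
Required insertion loss = 95 − 91.96 = 3.04 dB.

3 dB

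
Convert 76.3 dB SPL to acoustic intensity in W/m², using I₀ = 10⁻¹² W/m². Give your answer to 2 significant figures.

I/I₀ = 10^(76.3/10) = 4.266e+07, so I = 4.266e+07 × 10⁻¹² W/m².

4.3e-05 W/m²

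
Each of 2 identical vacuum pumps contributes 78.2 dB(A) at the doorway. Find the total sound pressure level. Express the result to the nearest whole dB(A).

81 dB(A)

L_total = L₁ + 10·log₁₀ N for N identical incoherent sources.
L_total = 78.2 + 10·log₁₀(2) = 78.2 + 3.010 = 81.21 dB(A).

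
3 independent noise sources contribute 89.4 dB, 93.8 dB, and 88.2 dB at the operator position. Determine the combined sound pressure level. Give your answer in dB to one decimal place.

Incoherent sources combine by intensity addition: L_total = 10·log₁₀(Σ 10^(L_i/10)).
Σ 10^(L/10) = 10^(89.4/10) + 10^(93.8/10) + 10^(88.2/10) = 3.930e+09.
L_total = 10·log₁₀(3.930e+09) = 95.94 dB.

95.9 dB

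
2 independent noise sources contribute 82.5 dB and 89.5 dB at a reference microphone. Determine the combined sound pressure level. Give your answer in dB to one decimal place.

90.3 dB

Incoherent sources combine by intensity addition: L_total = 10·log₁₀(Σ 10^(L_i/10)).
Σ 10^(L/10) = 10^(82.5/10) + 10^(89.5/10) = 1.069e+09.
L_total = 10·log₁₀(1.069e+09) = 90.29 dB.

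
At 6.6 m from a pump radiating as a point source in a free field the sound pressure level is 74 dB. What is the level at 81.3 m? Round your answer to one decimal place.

52.2 dB

For a point source, L₂ = L₁ − 20·log₁₀(r₂/r₁).
L₂ = 74 − 20·log₁₀(81.3/6.6) = 74 − 21.811 = 52.19 dB.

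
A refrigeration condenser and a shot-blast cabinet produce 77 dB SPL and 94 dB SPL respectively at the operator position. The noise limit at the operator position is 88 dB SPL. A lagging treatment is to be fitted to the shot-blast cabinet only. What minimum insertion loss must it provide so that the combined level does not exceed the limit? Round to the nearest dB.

6 dB

The untreated sources together contribute 10^(77/10) = 5.012e+07, i.e. 77.00 dB SPL.
To meet 88 dB SPL overall, the treated shot-blast cabinet may contribute at most 10^(88/10) − 5.012e+07 = 5.808e+08, i.e. 87.64 dB SPL.
Required insertion loss = 94 − 87.64 = 6.36 dB.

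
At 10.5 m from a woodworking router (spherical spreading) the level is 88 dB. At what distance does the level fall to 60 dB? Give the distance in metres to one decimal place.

263.7 m

Point-source spreading drops the level by 20·log₁₀(r₂/r₁); inverting, r₂/r₁ = 10^(ΔL/20).
r₂ = 10.5·10^((88−60)/20) = 10.5·10^(28.0/20) = 263.75 m.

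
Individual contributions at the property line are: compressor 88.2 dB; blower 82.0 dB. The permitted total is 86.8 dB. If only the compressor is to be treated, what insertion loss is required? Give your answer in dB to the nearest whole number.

The untreated sources together contribute 10^(82.0/10) = 1.585e+08, i.e. 82.00 dB.
The limit corresponds to 10^(86.8/10) = 4.786e+08; subtracting the fixed part leaves 3.201e+08 for the compressor, i.e. 85.05 dB.
So the compressor must be reduced from 88.2 to 85.05 dB: IL = 3.15 dB.

3 dB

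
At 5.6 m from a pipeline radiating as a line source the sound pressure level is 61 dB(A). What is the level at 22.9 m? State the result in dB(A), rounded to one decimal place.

For a line source, L₂ = L₁ − 10·log₁₀(r₂/r₁).
L₂ = 61 − 10·log₁₀(22.9/5.6) = 61 − 6.116 = 54.88 dB(A).

54.9 dB(A)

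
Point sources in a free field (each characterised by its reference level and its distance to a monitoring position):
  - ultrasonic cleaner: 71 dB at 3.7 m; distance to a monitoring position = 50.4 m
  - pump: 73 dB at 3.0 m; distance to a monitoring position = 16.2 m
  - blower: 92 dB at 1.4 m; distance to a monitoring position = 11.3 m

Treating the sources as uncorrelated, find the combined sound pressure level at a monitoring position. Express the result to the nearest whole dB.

74 dB

Apply inverse-square spreading to bring every level to the receiver, then sum 10^(L/10).
ultrasonic cleaner: 71 − 20·log₁₀(50.4/3.7) = 71 − 22.68 = 48.32 dB.
pump: 73 − 20·log₁₀(16.2/3.0) = 73 − 14.65 = 58.35 dB.
blower: 92 − 20·log₁₀(11.3/1.4) = 92 − 18.14 = 73.86 dB.
Σ 10^(L/10) = 2.508e+07 → L_total = 10·log₁₀(2.508e+07) = 73.99 dB.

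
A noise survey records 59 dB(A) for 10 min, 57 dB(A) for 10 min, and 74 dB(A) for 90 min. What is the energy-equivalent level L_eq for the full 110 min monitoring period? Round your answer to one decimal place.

Weight each interval's intensity by its duration and average over T = 110 min:
Σ tᵢ·10^(Lᵢ/10) = 10·10^(59/10) + 10·10^(57/10) + 90·10^(74/10) = 2.274e+09.
L_eq = 10·log₁₀(2.274e+09/110) = 73.15 dB(A).

73.2 dB(A)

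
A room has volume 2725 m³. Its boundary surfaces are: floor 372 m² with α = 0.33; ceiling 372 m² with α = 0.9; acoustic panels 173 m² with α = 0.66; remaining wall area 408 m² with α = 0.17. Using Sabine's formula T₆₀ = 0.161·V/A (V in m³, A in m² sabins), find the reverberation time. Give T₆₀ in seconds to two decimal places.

A = Σ Sᵢαᵢ = 372·0.33 + 372·0.9 + 173·0.66 + 408·0.17 = 641.10 m².
T₆₀ = 0.161·V/A = 0.161·2725/641.10 = 0.684 s.

0.68 s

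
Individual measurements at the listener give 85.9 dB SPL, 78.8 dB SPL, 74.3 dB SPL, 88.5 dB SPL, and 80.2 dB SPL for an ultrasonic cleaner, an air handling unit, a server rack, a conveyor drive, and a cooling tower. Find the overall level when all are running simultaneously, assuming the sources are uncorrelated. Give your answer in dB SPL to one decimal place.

91.2 dB SPL

Incoherent sources combine by intensity addition: L_total = 10·log₁₀(Σ 10^(L_i/10)).
Σ 10^(L/10) = 10^(85.9/10) + 10^(78.8/10) + 10^(74.3/10) + 10^(88.5/10) + 10^(80.2/10) = 1.304e+09.
L_total = 10·log₁₀(1.304e+09) = 91.15 dB SPL.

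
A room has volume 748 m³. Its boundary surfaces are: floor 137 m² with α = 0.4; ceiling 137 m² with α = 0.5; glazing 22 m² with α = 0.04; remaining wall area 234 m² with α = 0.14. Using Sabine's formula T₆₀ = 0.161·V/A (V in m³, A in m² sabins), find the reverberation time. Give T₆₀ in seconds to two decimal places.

Summing Sᵢαᵢ: 137·0.4 + 137·0.5 + 22·0.04 + 234·0.14 = 156.94 m².
T₆₀ = 0.161 × 748 / 156.94 = 0.767 s.

0.77 s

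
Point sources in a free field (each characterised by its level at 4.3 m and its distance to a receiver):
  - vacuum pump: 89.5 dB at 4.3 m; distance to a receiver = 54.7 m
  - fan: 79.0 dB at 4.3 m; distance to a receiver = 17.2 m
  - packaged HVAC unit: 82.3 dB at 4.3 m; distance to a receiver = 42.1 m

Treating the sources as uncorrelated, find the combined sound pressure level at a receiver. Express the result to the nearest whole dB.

Apply inverse-square spreading to bring every level to the receiver, then sum 10^(L/10).
vacuum pump: 89.5 − 20·log₁₀(54.7/4.3) = 89.5 − 22.09 = 67.41 dB.
fan: 79.0 − 20·log₁₀(17.2/4.3) = 79.0 − 12.04 = 66.96 dB.
packaged HVAC unit: 82.3 − 20·log₁₀(42.1/4.3) = 82.3 − 19.82 = 62.48 dB.
Σ 10^(L/10) = 1.224e+07 → L_total = 10·log₁₀(1.224e+07) = 70.88 dB.

71 dB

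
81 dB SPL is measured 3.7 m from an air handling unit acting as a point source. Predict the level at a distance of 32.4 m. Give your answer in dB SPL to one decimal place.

62.2 dB SPL

Spherical spreading from a point source gives a 20·log₁₀(r₂/r₁) drop.
L₂ = 81 − 20·log₁₀(32.4/3.7) = 81 − 18.847 = 62.15 dB SPL.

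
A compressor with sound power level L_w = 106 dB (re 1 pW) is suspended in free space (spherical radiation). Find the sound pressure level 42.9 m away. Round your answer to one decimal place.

62.4 dB

Free-field spherical radiation: L_p = L_w − 10·log₁₀(4π·r²), r = 42.9 m.
4π·r² = 2.313e+04 m², 10·log₁₀ of that is 43.641 dB.
L_p = 106 − 43.641 = 62.36 dB.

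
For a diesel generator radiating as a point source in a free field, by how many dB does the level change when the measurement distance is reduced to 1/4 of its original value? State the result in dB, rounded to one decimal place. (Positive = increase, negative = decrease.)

+12.0 dB

A point source loses 6 dB per doubling of distance; generally ΔL = −20·log₁₀(r₂/r₁).
ΔL = −20·log₁₀(0.25) = +12.04 dB.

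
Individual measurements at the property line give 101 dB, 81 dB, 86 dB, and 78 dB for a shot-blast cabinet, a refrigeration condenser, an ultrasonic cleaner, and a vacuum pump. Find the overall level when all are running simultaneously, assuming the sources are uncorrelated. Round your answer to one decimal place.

Incoherent sources combine by intensity addition: L_total = 10·log₁₀(Σ 10^(L_i/10)).
Σ 10^(L/10) = 10^(101/10) + 10^(81/10) + 10^(86/10) + 10^(78/10) = 1.318e+10.
L_total = 10·log₁₀(1.318e+10) = 101.20 dB.

101.2 dB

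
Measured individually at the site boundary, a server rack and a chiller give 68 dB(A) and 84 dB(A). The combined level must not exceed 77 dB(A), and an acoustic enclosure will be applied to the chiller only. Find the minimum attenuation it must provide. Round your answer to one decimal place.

7.6 dB

Fixed contribution from the other source: Σ 10^(L/10) = 10^(68/10) = 6.310e+06 (68.00 dB(A)).
The limit corresponds to 10^(77/10) = 5.012e+07; subtracting the fixed part leaves 4.381e+07 for the chiller, i.e. 76.42 dB(A).
So the chiller must be reduced from 84 to 76.42 dB(A): IL = 7.58 dB.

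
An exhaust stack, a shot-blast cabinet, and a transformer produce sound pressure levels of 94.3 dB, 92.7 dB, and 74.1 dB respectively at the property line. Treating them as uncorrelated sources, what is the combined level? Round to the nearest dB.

For uncorrelated sources the intensities add, so convert each level to linear form, sum, and take 10·log₁₀ of the total.
Σ 10^(L/10) = 10^(94.3/10) + 10^(92.7/10) + 10^(74.1/10) = 4.579e+09.
L_total = 10·log₁₀(4.579e+09) = 96.61 dB.

97 dB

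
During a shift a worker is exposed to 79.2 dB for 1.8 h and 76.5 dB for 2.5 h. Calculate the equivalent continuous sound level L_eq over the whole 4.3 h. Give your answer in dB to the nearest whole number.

78 dB

Weight each interval's intensity by its duration and average over T = 4.3 h:
Σ tᵢ·10^(Lᵢ/10) = 1.8·10^(79.2/10) + 2.5·10^(76.5/10) = 2.614e+08.
L_eq = 10·log₁₀(2.614e+08/4.3) = 77.84 dB.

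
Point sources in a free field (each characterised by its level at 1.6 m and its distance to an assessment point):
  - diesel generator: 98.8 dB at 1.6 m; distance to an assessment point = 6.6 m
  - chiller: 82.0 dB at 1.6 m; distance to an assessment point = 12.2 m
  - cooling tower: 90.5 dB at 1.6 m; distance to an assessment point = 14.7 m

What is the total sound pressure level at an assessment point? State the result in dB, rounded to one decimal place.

Apply inverse-square spreading to bring every level to the receiver, then sum 10^(L/10).
diesel generator: 98.8 − 20·log₁₀(6.6/1.6) = 98.8 − 12.31 = 86.49 dB.
chiller: 82.0 − 20·log₁₀(12.2/1.6) = 82.0 − 17.64 = 64.36 dB.
cooling tower: 90.5 − 20·log₁₀(14.7/1.6) = 90.5 − 19.26 = 71.24 dB.
Σ 10^(L/10) = 4.618e+08 → L_total = 10·log₁₀(4.618e+08) = 86.64 dB.

86.6 dB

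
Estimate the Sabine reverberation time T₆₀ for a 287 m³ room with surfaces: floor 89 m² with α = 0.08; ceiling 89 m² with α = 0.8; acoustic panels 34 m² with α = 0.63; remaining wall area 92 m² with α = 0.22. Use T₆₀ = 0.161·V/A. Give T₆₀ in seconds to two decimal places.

Total absorption A = 89·0.08 + 89·0.8 + 34·0.63 + 92·0.22 = 119.98 m² sabins.
T₆₀ = 0.161·V/A = 0.161·287/119.98 = 0.385 s.

0.39 s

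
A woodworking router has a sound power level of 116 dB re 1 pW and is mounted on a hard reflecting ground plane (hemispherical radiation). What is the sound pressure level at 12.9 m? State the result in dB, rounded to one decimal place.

85.8 dB

L_p = L_w − 10·log₁₀(2π·r²) with r = 12.9 m.
2π·r² = 1046 m², 10·log₁₀ of that is 30.194 dB.
L_p = 116 − 30.194 = 85.81 dB.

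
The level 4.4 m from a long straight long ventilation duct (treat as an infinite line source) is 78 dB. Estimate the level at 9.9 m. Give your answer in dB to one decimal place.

Line-source attenuation: ΔL = 10·log₁₀(r₂/r₁) = 10·log₁₀(9.9/4.4) = 3.522 dB.
L₂ = 78 − 10·log₁₀(9.9/4.4) = 78 − 3.522 = 74.48 dB.

74.5 dB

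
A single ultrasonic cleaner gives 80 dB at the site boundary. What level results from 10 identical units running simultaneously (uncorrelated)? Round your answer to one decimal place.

90.0 dB

N identical incoherent sources raise the level by 10·log₁₀ N.
L_total = 80 + 10·log₁₀(10) = 80 + 10.000 = 90.00 dB.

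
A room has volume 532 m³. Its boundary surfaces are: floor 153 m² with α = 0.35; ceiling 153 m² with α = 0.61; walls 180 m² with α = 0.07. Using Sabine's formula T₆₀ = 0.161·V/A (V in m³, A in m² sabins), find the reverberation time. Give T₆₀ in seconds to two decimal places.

0.54 s

Summing Sᵢαᵢ: 153·0.35 + 153·0.61 + 180·0.07 = 159.48 m².
T₆₀ = 0.161 × 532 / 159.48 = 0.537 s.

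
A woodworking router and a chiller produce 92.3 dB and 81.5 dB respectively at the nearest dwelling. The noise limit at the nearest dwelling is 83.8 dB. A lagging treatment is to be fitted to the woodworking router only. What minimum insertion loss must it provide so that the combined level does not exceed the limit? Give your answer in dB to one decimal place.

12.4 dB

The untreated sources together contribute 10^(81.5/10) = 1.413e+08, i.e. 81.50 dB.
The limit corresponds to 10^(83.8/10) = 2.399e+08; subtracting the fixed part leaves 9.863e+07 for the woodworking router, i.e. 79.94 dB.
Required insertion loss = 92.3 − 79.94 = 12.36 dB.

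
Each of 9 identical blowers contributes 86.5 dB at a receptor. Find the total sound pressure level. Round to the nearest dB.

N identical incoherent sources raise the level by 10·log₁₀ N.
L_total = 86.5 + 10·log₁₀(9) = 86.5 + 9.542 = 96.04 dB.

96 dB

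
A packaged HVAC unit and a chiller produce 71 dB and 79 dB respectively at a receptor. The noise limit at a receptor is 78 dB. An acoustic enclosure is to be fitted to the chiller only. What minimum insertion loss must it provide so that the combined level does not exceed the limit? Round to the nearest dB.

2 dB

The untreated sources together contribute 10^(71/10) = 1.259e+07, i.e. 71.00 dB.
The limit corresponds to 10^(78/10) = 6.310e+07; subtracting the fixed part leaves 5.051e+07 for the chiller, i.e. 77.03 dB.
So the chiller must be reduced from 79 to 77.03 dB: IL = 1.97 dB.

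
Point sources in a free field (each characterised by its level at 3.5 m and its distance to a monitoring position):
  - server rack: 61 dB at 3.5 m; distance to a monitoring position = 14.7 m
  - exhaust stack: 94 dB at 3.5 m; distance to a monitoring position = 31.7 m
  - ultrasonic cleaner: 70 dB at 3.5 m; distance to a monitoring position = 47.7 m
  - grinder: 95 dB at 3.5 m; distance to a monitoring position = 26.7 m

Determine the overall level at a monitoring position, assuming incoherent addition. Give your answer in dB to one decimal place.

Propagate each source to the receiver with L = L_ref − 20·log₁₀(r/r_ref), then add intensities.
server rack: 61 − 20·log₁₀(14.7/3.5) = 61 − 12.46 = 48.54 dB.
exhaust stack: 94 − 20·log₁₀(31.7/3.5) = 94 − 19.14 = 74.86 dB.
ultrasonic cleaner: 70 − 20·log₁₀(47.7/3.5) = 70 − 22.69 = 47.31 dB.
grinder: 95 − 20·log₁₀(26.7/3.5) = 95 − 17.65 = 77.35 dB.
Σ 10^(L/10) = 8.509e+07 → L_total = 10·log₁₀(8.509e+07) = 79.30 dB.

79.3 dB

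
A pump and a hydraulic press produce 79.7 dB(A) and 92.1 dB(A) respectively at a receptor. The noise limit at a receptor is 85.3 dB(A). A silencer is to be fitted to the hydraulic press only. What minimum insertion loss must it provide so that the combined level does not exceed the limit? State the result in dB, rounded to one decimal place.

Fixed contribution from the other source: Σ 10^(L/10) = 10^(79.7/10) = 9.333e+07 (79.70 dB(A)).
To meet 85.3 dB(A) overall, the treated hydraulic press may contribute at most 10^(85.3/10) − 9.333e+07 = 2.455e+08, i.e. 83.90 dB(A).
Required insertion loss = 92.1 − 83.90 = 8.20 dB.

8.2 dB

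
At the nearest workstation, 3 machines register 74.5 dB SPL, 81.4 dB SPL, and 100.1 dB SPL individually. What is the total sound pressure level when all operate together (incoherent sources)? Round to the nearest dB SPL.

For uncorrelated sources the intensities add, so convert each level to linear form, sum, and take 10·log₁₀ of the total.
Σ 10^(L/10) = 10^(74.5/10) + 10^(81.4/10) + 10^(100.1/10) = 1.040e+10.
L_total = 10·log₁₀(1.040e+10) = 100.17 dB SPL.

100 dB SPL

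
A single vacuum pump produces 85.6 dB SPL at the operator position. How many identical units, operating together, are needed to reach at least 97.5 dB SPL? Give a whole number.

Need L₁ + 10·log₁₀ N ≥ 97.5, i.e. log₁₀ N ≥ 1.19.
N ≥ 10^(11.9/10) = 15.488, so N = 16.

16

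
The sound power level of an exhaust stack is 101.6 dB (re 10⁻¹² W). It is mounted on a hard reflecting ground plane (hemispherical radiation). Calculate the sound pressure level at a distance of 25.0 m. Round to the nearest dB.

The power spreads over a hemisphere of area 2π·r², so L_p = L_w − 10·log₁₀(2π·r²).
2π·r² = 3927 m², 10·log₁₀ of that is 35.941 dB.
L_p = 101.6 − 35.941 = 65.66 dB.

66 dB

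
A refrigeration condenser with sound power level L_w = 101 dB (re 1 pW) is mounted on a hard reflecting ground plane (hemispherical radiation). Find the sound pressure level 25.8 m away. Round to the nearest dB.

Free-field hemispherical radiation: L_p = L_w − 10·log₁₀(2π·r²), r = 25.8 m.
2π·r² = 4182 m², 10·log₁₀ of that is 36.214 dB.
L_p = 101 − 36.214 = 64.79 dB.

65 dB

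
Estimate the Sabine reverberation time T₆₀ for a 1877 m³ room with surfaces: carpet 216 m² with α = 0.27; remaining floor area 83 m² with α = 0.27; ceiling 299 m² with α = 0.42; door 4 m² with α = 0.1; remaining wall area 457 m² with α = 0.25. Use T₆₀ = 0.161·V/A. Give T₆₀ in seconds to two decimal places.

Summing Sᵢαᵢ: 216·0.27 + 83·0.27 + 299·0.42 + 4·0.1 + 457·0.25 = 320.96 m².
T₆₀ = 0.161 × 1877 / 320.96 = 0.942 s.

0.94 s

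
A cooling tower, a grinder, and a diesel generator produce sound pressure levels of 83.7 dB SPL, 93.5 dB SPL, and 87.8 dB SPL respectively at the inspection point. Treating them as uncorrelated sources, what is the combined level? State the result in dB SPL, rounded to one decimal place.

For uncorrelated sources the intensities add, so convert each level to linear form, sum, and take 10·log₁₀ of the total.
Σ 10^(L/10) = 10^(83.7/10) + 10^(93.5/10) + 10^(87.8/10) = 3.076e+09.
L_total = 10·log₁₀(3.076e+09) = 94.88 dB SPL.

94.9 dB SPL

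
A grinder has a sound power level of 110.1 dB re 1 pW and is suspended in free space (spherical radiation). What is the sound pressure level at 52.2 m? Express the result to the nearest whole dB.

The power spreads over a sphere of area 4π·r², so L_p = L_w − 10·log₁₀(4π·r²).
4π·r² = 3.424e+04 m², 10·log₁₀ of that is 45.346 dB.
L_p = 110.1 − 45.346 = 64.75 dB.

65 dB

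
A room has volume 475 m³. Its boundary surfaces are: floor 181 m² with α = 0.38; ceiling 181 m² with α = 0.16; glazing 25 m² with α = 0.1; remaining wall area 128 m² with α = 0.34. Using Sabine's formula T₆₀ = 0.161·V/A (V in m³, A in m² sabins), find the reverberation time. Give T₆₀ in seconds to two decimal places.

Summing Sᵢαᵢ: 181·0.38 + 181·0.16 + 25·0.1 + 128·0.34 = 143.76 m².
T₆₀ = 0.161·V/A = 0.161·475/143.76 = 0.532 s.

0.53 s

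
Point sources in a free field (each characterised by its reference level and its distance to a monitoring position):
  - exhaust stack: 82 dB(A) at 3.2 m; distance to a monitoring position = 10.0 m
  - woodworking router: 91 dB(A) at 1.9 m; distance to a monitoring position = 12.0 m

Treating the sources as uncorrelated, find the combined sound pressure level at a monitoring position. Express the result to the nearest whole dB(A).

77 dB(A)

First find each source's level at the receiver (point-source: −20·log₁₀(r/r_ref)), then combine on an intensity basis.
exhaust stack: 82 − 20·log₁₀(10.0/3.2) = 82 − 9.90 = 72.10 dB(A).
woodworking router: 91 − 20·log₁₀(12.0/1.9) = 91 − 16.01 = 74.99 dB(A).
Σ 10^(L/10) = 4.779e+07 → L_total = 10·log₁₀(4.779e+07) = 76.79 dB(A).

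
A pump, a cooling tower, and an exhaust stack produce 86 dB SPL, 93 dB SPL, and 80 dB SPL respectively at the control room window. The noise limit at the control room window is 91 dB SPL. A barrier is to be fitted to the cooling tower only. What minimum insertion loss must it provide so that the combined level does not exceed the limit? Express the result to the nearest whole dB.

Everything except the cooling tower sums to 10^(86/10) + 10^(80/10) = 4.981e+08 in linear terms, 86.97 dB SPL.
To meet 91 dB SPL overall, the treated cooling tower may contribute at most 10^(91/10) − 4.981e+08 = 7.608e+08, i.e. 88.81 dB SPL.
So the cooling tower must be reduced from 93 to 88.81 dB SPL: IL = 4.19 dB.

4 dB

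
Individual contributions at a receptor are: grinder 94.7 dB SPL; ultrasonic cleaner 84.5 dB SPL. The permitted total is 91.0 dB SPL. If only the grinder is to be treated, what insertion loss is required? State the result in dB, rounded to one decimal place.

The untreated sources together contribute 10^(84.5/10) = 2.818e+08, i.e. 84.50 dB SPL.
To meet 91.0 dB SPL overall, the treated grinder may contribute at most 10^(91.0/10) − 2.818e+08 = 9.771e+08, i.e. 89.90 dB SPL.
Required insertion loss = 94.7 − 89.90 = 4.80 dB.

4.8 dB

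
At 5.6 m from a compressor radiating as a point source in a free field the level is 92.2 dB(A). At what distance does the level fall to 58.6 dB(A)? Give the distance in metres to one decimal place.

268.0 m

The 33.6 dB drop corresponds to a distance ratio of 10^(33.6/20) for a point source.
r₂ = 5.6·10^((92.2−58.6)/20) = 5.6·10^(33.6/20) = 268.03 m.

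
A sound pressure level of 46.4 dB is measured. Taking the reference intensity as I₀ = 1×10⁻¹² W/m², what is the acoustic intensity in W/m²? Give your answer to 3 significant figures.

4.37e-08 W/m²

L = 10·log₁₀(I/I₀) ⇒ I = I₀·10^(L/10) = 10⁻¹² × 10^4.64.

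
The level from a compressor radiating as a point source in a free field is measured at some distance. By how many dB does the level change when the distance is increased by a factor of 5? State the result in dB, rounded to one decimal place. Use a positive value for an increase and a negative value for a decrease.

-14.0 dB

With spherical spreading the level changes by −20·log₁₀(r₂/r₁).
ΔL = −20·log₁₀(5) = -13.98 dB.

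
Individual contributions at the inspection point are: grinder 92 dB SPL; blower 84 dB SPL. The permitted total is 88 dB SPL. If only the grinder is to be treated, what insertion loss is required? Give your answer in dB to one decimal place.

6.2 dB

The untreated sources together contribute 10^(84/10) = 2.512e+08, i.e. 84.00 dB SPL.
The limit corresponds to 10^(88/10) = 6.310e+08; subtracting the fixed part leaves 3.798e+08 for the grinder, i.e. 85.80 dB SPL.
So the grinder must be reduced from 92 to 85.80 dB SPL: IL = 6.20 dB.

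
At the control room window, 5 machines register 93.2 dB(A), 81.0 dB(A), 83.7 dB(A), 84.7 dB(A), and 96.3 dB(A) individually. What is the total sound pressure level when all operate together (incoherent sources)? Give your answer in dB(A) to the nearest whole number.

98 dB(A)

For uncorrelated sources the intensities add, so convert each level to linear form, sum, and take 10·log₁₀ of the total.
Σ 10^(L/10) = 10^(93.2/10) + 10^(81.0/10) + 10^(83.7/10) + 10^(84.7/10) + 10^(96.3/10) = 7.011e+09.
L_total = 10·log₁₀(7.011e+09) = 98.46 dB(A).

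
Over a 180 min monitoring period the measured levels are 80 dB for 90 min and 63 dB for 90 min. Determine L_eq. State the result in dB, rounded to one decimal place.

Weight each interval's intensity by its duration and average over T = 180 min:
Σ tᵢ·10^(Lᵢ/10) = 90·10^(80/10) + 90·10^(63/10) = 9.180e+09.
L_eq = 10·log₁₀(9.180e+09/180) = 77.08 dB.

77.1 dB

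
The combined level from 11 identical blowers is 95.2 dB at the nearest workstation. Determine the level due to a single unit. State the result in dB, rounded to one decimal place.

11 equal contributions raise the level by 10·log₁₀ 11 = 10.414 dB, so each unit alone gives 95.2 − 10.414.

84.8 dB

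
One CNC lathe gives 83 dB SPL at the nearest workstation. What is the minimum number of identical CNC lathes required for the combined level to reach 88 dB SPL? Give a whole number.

N identical sources give L₁ + 10·log₁₀ N, so require 10·log₁₀ N ≥ 88 − 83 = 5.0 dB.
N ≥ 10^(5.0/10) = 3.162, so N = 4.

4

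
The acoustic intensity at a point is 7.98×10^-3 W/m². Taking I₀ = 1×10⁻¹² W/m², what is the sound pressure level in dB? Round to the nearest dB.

99 dB

I/I₀ = 7.98×10^-3/10⁻¹² = 7.98×10^9, and L = 10·log₁₀(I/I₀).
L = 10·(0.9020 + 9) = 99.02 dB.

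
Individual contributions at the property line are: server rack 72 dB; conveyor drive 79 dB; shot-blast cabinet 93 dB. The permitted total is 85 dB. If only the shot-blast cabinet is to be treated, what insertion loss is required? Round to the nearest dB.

10 dB

Fixed contribution from the other sources: Σ 10^(L/10) = 10^(72/10) + 10^(79/10) = 9.528e+07 (79.79 dB).
The limit corresponds to 10^(85/10) = 3.162e+08; subtracting the fixed part leaves 2.209e+08 for the shot-blast cabinet, i.e. 83.44 dB.
Required insertion loss = 93 − 83.44 = 9.56 dB.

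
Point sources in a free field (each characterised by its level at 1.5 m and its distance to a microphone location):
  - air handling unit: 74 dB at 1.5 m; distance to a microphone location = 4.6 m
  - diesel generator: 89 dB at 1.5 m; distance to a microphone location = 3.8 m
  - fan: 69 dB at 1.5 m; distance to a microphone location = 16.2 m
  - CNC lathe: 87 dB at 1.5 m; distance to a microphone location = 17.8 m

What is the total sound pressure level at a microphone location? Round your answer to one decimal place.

Propagate each source to the receiver with L = L_ref − 20·log₁₀(r/r_ref), then add intensities.
air handling unit: 74 − 20·log₁₀(4.6/1.5) = 74 − 9.73 = 64.27 dB.
diesel generator: 89 − 20·log₁₀(3.8/1.5) = 89 − 8.07 = 80.93 dB.
fan: 69 − 20·log₁₀(16.2/1.5) = 69 − 20.67 = 48.33 dB.
CNC lathe: 87 − 20·log₁₀(17.8/1.5) = 87 − 21.49 = 65.51 dB.
Σ 10^(L/10) = 1.301e+08 → L_total = 10·log₁₀(1.301e+08) = 81.14 dB.

81.1 dB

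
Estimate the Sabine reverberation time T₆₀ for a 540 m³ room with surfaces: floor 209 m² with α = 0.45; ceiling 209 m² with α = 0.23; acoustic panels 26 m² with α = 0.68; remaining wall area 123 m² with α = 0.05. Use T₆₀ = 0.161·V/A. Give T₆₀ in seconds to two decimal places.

Total absorption A = 209·0.45 + 209·0.23 + 26·0.68 + 123·0.05 = 165.95 m² sabins.
T₆₀ = 0.161 × 540 / 165.95 = 0.524 s.

0.52 s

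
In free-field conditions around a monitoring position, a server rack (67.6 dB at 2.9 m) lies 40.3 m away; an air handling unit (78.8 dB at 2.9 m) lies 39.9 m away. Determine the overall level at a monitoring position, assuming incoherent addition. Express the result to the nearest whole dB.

First find each source's level at the receiver (point-source: −20·log₁₀(r/r_ref)), then combine on an intensity basis.
server rack: 67.6 − 20·log₁₀(40.3/2.9) = 67.6 − 22.86 = 44.74 dB.
air handling unit: 78.8 − 20·log₁₀(39.9/2.9) = 78.8 − 22.77 = 56.03 dB.
Σ 10^(L/10) = 4.305e+05 → L_total = 10·log₁₀(4.305e+05) = 56.34 dB.

56 dB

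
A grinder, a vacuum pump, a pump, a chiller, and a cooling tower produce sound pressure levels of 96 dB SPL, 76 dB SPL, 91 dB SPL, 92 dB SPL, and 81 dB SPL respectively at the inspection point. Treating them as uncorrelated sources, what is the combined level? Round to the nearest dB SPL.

For uncorrelated sources the intensities add, so convert each level to linear form, sum, and take 10·log₁₀ of the total.
Σ 10^(L/10) = 10^(96/10) + 10^(76/10) + 10^(91/10) + 10^(92/10) + 10^(81/10) = 6.991e+09.
L_total = 10·log₁₀(6.991e+09) = 98.45 dB SPL.

98 dB SPL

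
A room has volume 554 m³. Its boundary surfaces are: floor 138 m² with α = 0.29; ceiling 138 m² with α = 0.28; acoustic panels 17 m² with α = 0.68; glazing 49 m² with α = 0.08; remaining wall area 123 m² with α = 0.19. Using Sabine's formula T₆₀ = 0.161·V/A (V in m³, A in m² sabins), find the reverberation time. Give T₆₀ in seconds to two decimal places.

0.76 s

Summing Sᵢαᵢ: 138·0.29 + 138·0.28 + 17·0.68 + 49·0.08 + 123·0.19 = 117.51 m².
T₆₀ = 0.161 × 554 / 117.51 = 0.759 s.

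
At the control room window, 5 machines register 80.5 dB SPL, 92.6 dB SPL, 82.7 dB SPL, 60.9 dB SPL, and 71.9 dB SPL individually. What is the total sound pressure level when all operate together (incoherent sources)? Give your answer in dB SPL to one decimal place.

93.3 dB SPL

For uncorrelated sources the intensities add, so convert each level to linear form, sum, and take 10·log₁₀ of the total.
Σ 10^(L/10) = 10^(80.5/10) + 10^(92.6/10) + 10^(82.7/10) + 10^(60.9/10) + 10^(71.9/10) = 2.135e+09.
L_total = 10·log₁₀(2.135e+09) = 93.29 dB SPL.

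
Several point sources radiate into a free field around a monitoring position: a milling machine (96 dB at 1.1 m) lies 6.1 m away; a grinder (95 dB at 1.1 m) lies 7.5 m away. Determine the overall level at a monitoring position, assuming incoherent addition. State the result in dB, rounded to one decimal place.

Apply inverse-square spreading to bring every level to the receiver, then sum 10^(L/10).
milling machine: 96 − 20·log₁₀(6.1/1.1) = 96 − 14.88 = 81.12 dB.
grinder: 95 − 20·log₁₀(7.5/1.1) = 95 − 16.67 = 78.33 dB.
Σ 10^(L/10) = 1.975e+08 → L_total = 10·log₁₀(1.975e+08) = 82.96 dB.

83.0 dB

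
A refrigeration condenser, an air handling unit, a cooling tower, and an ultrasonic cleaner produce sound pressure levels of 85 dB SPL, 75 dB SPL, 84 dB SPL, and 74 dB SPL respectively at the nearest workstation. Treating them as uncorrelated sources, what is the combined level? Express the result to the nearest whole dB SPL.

Incoherent sources combine by intensity addition: L_total = 10·log₁₀(Σ 10^(L_i/10)).
Σ 10^(L/10) = 10^(85/10) + 10^(75/10) + 10^(84/10) + 10^(74/10) = 6.242e+08.
L_total = 10·log₁₀(6.242e+08) = 87.95 dB SPL.

88 dB SPL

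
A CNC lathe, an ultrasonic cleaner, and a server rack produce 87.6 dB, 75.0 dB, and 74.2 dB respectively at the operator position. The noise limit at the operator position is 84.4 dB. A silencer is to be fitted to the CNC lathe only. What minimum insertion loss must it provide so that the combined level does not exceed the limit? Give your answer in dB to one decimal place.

4.2 dB

Everything except the CNC lathe sums to 10^(75.0/10) + 10^(74.2/10) = 5.793e+07 in linear terms, 77.63 dB.
The limit corresponds to 10^(84.4/10) = 2.754e+08; subtracting the fixed part leaves 2.175e+08 for the CNC lathe, i.e. 83.37 dB.
So the CNC lathe must be reduced from 87.6 to 83.37 dB: IL = 4.23 dB.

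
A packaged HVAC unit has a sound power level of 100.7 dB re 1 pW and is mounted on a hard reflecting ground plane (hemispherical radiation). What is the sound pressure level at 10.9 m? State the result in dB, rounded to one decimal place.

Free-field hemispherical radiation: L_p = L_w − 10·log₁₀(2π·r²), r = 10.9 m.
2π·r² = 746.5 m², 10·log₁₀ of that is 28.730 dB.
L_p = 100.7 − 28.730 = 71.97 dB.

72.0 dB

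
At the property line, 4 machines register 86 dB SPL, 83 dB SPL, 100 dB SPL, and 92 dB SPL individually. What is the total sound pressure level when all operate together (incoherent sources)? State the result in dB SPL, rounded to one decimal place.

100.9 dB SPL

Incoherent sources combine by intensity addition: L_total = 10·log₁₀(Σ 10^(L_i/10)).
Σ 10^(L/10) = 10^(86/10) + 10^(83/10) + 10^(100/10) + 10^(92/10) = 1.218e+10.
L_total = 10·log₁₀(1.218e+10) = 100.86 dB SPL.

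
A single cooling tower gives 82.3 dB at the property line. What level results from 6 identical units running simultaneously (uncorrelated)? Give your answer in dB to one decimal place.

90.1 dB

With 6 equal, uncorrelated contributions the intensity is 6× that of one unit, giving a rise of 10·log₁₀ 6.
L_total = 82.3 + 10·log₁₀(6) = 82.3 + 7.782 = 90.08 dB.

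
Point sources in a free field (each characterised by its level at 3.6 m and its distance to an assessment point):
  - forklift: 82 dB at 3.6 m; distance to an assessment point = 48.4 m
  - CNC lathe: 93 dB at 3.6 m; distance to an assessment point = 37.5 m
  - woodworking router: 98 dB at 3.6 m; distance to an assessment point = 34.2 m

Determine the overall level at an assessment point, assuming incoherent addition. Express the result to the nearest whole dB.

Apply inverse-square spreading to bring every level to the receiver, then sum 10^(L/10).
forklift: 82 − 20·log₁₀(48.4/3.6) = 82 − 22.57 = 59.43 dB.
CNC lathe: 93 − 20·log₁₀(37.5/3.6) = 93 − 20.35 = 72.65 dB.
woodworking router: 98 − 20·log₁₀(34.2/3.6) = 98 − 19.55 = 78.45 dB.
Σ 10^(L/10) = 8.918e+07 → L_total = 10·log₁₀(8.918e+07) = 79.50 dB.

80 dB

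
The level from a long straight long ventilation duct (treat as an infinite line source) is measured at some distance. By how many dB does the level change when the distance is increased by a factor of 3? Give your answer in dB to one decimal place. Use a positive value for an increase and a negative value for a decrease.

A line source loses 3 dB per doubling of distance; generally ΔL = −10·log₁₀(r₂/r₁).
ΔL = −10·log₁₀(3) = -4.77 dB.

-4.8 dB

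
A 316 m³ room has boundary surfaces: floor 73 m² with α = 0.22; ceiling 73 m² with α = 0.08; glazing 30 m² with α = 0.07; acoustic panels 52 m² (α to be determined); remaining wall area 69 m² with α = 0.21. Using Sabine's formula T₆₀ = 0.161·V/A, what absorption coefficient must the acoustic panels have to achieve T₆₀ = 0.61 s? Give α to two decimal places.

0.86

A = 0.161·V/T₆₀ = 0.161·316/0.61 = 83.40 m² sabins.
Absorption from the other surfaces = 73·0.22 + 73·0.08 + 30·0.07 + 69·0.21 = 38.49 m², so the acoustic panels must supply 44.91 m² over 52 m².
α = 44.91/52 = 0.864.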